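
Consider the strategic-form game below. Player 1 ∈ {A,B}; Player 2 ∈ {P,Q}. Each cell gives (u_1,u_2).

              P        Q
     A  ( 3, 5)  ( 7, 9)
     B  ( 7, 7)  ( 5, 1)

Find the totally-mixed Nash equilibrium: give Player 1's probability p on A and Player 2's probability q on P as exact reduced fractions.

P1 indiff ⇒ q·3+(1-q)·7 = q·7+(1-q)·5 ⇒ q(-4) = (1-q)(-2) ⇒ q = 1/3
P2 indiff ⇒ p·5+(1-p)·7 = p·9+(1-p)·1 ⇒ p(-4) = (1-p)(-6) ⇒ p = 3/5

(p,q) = (3/5, 1/3)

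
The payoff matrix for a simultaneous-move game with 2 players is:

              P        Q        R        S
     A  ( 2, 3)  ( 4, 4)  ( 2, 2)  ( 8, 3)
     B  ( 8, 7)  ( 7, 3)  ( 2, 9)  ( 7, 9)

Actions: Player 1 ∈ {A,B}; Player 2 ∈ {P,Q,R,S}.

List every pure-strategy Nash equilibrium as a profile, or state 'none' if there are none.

NE set: (B,R)

(A,P): not NE [P1→B gives 8>2; P2→Q gives 4>3]
(A,Q): not NE [P1→B gives 7>4]
(A,R): not NE [P2→Q gives 4>2]
(A,S): not NE [P2→Q gives 4>3]
(B,P): not NE [P2→S gives 9>7]
(B,Q): not NE [P2→S gives 9>3]
(B,R): NE
(B,S): not NE [P1→A gives 8>7]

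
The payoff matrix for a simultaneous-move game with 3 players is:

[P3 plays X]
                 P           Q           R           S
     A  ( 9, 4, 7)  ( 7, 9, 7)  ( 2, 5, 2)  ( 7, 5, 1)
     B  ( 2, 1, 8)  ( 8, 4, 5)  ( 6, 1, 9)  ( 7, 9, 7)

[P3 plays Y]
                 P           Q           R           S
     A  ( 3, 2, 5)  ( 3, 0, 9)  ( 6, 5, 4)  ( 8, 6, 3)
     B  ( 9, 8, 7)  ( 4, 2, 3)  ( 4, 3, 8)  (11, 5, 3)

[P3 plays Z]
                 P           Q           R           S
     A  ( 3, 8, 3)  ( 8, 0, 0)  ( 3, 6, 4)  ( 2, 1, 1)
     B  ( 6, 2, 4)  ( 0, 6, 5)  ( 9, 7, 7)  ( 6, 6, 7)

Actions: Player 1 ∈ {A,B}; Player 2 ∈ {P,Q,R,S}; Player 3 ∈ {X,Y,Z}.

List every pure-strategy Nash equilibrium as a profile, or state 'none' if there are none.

NE set: (B,S,X)

(A,P,X): not NE [P2→Q gives 9>4]
(A,P,Y): not NE [P1→B gives 9>3; P2→S gives 6>2; P3→X gives 7>5]
(A,P,Z): not NE [P1→B gives 6>3; P3→X gives 7>3]
(A,Q,X): not NE [P1→B gives 8>7; P3→Y gives 9>7]
(A,Q,Y): not NE [P1→B gives 4>3; P2→S gives 6>0]
(A,Q,Z): not NE [P2→P gives 8>0; P3→Y gives 9>0]
(A,R,X): not NE [P1→B gives 6>2; P2→Q gives 9>5; P3→Z gives 4>2]
(A,R,Y): not NE [P2→S gives 6>5]
(A,R,Z): not NE [P1→B gives 9>3; P2→P gives 8>6]
(A,S,X): not NE [P2→Q gives 9>5; P3→Y gives 3>1]
(A,S,Y): not NE [P1→B gives 11>8]
(A,S,Z): not NE [P1→B gives 6>2; P2→P gives 8>1; P3→Y gives 3>1]
(B,P,X): not NE [P1→A gives 9>2; P2→S gives 9>1]
(B,P,Y): not NE [P3→X gives 8>7]
(B,P,Z): not NE [P2→R gives 7>2; P3→X gives 8>4]
(B,Q,X): not NE [P2→S gives 9>4]
(B,Q,Y): not NE [P2→P gives 8>2; P3→Z gives 5>3]
(B,Q,Z): not NE [P1→A gives 8>0; P2→R gives 7>6]
(B,R,X): not NE [P2→S gives 9>1]
(B,R,Y): not NE [P1→A gives 6>4; P2→P gives 8>3; P3→X gives 9>8]
(B,R,Z): not NE [P3→X gives 9>7]
(B,S,X): NE
(B,S,Y): not NE [P2→P gives 8>5; P3→Z gives 7>3]
(B,S,Z): not NE [P2→R gives 7>6]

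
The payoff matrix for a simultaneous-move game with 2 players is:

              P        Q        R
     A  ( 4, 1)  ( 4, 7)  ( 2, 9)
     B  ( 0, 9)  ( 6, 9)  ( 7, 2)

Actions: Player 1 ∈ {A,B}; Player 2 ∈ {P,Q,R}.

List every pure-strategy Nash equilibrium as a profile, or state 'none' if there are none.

Nash profiles: (B,Q)

(A,P): not NE [P2→R gives 9>1]
(A,Q): not NE [P1→B gives 6>4; P2→R gives 9>7]
(A,R): not NE [P1→B gives 7>2]
(B,P): not NE [P1→A gives 4>0]
(B,Q): NE
(B,R): not NE [P2→Q gives 9>2]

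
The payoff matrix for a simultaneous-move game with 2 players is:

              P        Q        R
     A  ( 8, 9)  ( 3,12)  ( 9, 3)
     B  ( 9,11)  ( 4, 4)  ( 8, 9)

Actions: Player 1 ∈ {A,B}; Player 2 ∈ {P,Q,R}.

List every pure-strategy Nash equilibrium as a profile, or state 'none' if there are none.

(A,P): not NE [P1→B gives 9>8; P2→Q gives 12>9]
(A,Q): not NE [P1→B gives 4>3]
(A,R): not NE [P2→Q gives 12>3]
(B,P): NE
(B,Q): not NE [P2→P gives 11>4]
(B,R): not NE [P1→A gives 9>8; P2→P gives 11>9]

NE set: (B,P)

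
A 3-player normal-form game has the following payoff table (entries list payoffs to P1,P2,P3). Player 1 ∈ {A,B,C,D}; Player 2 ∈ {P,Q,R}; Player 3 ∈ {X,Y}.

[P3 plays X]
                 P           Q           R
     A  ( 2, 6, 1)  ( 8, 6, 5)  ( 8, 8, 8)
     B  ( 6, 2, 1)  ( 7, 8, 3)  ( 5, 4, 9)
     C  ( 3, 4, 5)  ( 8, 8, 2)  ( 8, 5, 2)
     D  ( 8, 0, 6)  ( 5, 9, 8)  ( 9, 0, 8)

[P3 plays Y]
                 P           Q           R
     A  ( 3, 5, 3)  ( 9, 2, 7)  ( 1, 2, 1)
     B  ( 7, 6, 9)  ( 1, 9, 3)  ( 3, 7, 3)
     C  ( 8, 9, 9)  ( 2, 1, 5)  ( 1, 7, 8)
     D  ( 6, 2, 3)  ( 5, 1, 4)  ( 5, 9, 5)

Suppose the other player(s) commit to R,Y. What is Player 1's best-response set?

u_1(A vs R,Y) = 1
u_1(B vs R,Y) = 3
u_1(C vs R,Y) = 1
u_1(D vs R,Y) = 5
max payoff 5 at {D}

argmax u_1 = {D}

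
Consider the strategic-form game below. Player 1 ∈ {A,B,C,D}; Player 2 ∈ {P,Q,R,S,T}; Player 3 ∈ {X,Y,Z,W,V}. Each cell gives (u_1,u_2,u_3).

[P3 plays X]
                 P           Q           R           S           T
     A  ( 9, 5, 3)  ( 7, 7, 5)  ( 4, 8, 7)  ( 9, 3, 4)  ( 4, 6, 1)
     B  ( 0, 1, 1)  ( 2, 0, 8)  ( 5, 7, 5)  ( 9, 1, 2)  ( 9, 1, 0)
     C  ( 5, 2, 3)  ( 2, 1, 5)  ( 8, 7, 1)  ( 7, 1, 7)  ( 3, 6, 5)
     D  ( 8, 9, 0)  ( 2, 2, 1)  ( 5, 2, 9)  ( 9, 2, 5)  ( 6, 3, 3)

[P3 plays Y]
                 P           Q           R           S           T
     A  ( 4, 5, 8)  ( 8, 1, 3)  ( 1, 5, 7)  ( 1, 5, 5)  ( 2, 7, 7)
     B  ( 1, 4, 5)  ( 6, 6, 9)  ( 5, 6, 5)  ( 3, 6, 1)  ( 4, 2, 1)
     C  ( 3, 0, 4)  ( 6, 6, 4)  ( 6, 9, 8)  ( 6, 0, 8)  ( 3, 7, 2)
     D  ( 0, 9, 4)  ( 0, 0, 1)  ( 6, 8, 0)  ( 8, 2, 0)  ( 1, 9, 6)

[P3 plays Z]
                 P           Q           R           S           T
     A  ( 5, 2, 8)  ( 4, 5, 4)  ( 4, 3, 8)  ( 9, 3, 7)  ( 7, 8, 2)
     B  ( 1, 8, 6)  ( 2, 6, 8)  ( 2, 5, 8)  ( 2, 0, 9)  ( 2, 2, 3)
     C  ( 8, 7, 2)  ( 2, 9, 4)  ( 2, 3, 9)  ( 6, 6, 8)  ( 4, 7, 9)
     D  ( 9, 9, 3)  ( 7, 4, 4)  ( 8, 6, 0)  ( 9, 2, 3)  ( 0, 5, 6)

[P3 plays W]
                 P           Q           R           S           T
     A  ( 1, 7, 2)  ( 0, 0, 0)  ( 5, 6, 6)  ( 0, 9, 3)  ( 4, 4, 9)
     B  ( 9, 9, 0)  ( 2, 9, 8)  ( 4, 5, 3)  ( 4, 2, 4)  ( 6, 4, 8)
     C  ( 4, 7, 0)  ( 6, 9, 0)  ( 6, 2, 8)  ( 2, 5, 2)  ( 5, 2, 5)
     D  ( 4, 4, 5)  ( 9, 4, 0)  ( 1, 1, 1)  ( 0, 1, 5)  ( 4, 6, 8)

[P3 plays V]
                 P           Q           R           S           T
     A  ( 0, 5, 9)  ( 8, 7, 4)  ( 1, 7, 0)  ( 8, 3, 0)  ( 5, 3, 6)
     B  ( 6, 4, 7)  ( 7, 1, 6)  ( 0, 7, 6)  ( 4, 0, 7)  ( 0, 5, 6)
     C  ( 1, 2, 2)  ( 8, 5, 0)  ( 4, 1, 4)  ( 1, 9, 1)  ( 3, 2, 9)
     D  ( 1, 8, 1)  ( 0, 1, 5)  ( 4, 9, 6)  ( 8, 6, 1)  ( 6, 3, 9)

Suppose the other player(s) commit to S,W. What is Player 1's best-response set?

argmax u_1 = {B}

u_1(A vs S,W) = 0
u_1(B vs S,W) = 4
u_1(C vs S,W) = 2
u_1(D vs S,W) = 0
max payoff 4 at {B}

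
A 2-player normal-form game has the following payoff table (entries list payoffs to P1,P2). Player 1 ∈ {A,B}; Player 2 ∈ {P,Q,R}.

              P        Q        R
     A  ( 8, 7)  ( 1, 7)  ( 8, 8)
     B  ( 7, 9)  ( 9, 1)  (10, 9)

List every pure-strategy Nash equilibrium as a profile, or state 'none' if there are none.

NE set: (B,R)

(A,P): not NE [P2→R gives 8>7]
(A,Q): not NE [P1→B gives 9>1; P2→R gives 8>7]
(A,R): not NE [P1→B gives 10>8]
(B,P): not NE [P1→A gives 8>7]
(B,Q): not NE [P2→R gives 9>1]
(B,R): NE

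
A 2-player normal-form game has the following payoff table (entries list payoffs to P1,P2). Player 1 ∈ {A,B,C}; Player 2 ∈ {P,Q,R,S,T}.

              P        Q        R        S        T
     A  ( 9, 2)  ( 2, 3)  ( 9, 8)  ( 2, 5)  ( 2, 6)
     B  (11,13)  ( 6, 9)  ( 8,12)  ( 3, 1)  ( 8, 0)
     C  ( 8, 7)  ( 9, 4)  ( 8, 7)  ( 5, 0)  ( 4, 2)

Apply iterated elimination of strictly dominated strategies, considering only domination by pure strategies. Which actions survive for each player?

P2 drop Q (R beats it: A:8>3 B:12>9 C:7>4)
P2 drop S (R beats it: A:8>5 B:12>1 C:7>0)
P2 drop T (R beats it: A:8>6 B:12>0 C:7>2)
P1 drop C (A beats it: P:9>8 R:9>8)
P1→{A,B} P2→{P,R}

IESDS → P1:{A,B} P2:{P,R}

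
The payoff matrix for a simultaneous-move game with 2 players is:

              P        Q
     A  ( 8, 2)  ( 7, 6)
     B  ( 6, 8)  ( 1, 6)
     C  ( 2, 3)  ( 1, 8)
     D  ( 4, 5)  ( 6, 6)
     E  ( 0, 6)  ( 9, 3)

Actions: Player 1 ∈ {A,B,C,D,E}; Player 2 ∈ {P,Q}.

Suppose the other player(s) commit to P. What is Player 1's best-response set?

P1 best: {A}

u_1(A vs P) = 8
u_1(B vs P) = 6
u_1(C vs P) = 2
u_1(D vs P) = 4
u_1(E vs P) = 0
max payoff 8 at {A}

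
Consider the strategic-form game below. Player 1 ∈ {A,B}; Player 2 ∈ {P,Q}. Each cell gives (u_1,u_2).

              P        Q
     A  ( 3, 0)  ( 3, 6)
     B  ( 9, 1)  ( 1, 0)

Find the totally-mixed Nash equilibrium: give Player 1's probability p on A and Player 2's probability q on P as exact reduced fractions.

p=1/7, q=1/4

P1 indiff ⇒ q·3+(1-q)·3 = q·9+(1-q)·1 ⇒ q(-6) = (1-q)(-2) ⇒ q = 1/4
P2 indiff ⇒ p·0+(1-p)·1 = p·6+(1-p)·0 ⇒ p(-6) = (1-p)(-1) ⇒ p = 1/7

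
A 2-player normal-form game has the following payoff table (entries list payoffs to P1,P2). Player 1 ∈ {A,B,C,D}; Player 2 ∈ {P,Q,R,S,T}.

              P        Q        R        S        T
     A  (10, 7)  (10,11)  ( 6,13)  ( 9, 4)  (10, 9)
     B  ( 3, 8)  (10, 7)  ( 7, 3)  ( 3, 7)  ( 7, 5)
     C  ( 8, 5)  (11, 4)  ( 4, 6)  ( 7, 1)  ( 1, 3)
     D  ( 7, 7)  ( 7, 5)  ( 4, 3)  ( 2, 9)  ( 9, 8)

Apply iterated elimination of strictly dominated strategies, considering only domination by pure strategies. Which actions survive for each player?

Survivors P1:{A,B,C} P2:{P,Q,R}

P1 drop D (A beats it: P:10>7 Q:10>7 R:6>4 S:9>2 T:10>9)
P2 drop S (P beats it: A:7>4 B:8>7 C:5>1)
P2 drop T (Q beats it: A:11>9 B:7>5 C:4>3)
P1→{A,B,C} P2→{P,Q,R}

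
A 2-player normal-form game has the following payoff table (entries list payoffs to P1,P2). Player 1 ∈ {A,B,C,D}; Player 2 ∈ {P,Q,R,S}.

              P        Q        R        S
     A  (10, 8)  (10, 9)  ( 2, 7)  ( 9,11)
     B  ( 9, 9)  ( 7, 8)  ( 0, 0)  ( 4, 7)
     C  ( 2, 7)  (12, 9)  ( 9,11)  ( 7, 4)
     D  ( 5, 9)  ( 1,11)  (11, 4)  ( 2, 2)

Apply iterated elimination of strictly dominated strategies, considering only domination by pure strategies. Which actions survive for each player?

IESDS → P1:{A,C,D} P2:{Q,R,S}

P1 drop B (A beats it: P:10>9 Q:10>7 R:2>0 S:9>4)
P2 drop P (Q beats it: A:9>8 C:9>7 D:11>9)
P1→{A,C,D} P2→{Q,R,S}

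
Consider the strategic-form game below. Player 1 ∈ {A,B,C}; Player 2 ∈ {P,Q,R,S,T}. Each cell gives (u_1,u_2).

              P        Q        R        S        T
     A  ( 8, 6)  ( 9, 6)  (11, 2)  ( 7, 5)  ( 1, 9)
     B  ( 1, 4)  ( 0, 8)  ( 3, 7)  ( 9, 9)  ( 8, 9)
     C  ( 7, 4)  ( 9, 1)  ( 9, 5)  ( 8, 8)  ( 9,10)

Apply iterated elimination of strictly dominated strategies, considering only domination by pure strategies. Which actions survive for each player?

Survivors P1:{B,C} P2:{S,T}

P2 drop P (T beats it: A:9>6 B:9>4 C:10>4)
P2 drop Q (T beats it: A:9>6 B:9>8 C:10>1)
P2 drop R (S beats it: A:5>2 B:9>7 C:8>5)
P1 drop A (B beats it: S:9>7 T:8>1)
P1→{B,C} P2→{S,T}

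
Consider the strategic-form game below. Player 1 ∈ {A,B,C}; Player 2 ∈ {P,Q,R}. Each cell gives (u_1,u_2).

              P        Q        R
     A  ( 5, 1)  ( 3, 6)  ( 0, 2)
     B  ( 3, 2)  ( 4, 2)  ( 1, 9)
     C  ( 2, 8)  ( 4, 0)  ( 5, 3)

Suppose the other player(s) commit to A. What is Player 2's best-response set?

argmax u_2 = {Q}

u_2(P vs A) = 1
u_2(Q vs A) = 6
u_2(R vs A) = 2
max payoff 6 at {Q}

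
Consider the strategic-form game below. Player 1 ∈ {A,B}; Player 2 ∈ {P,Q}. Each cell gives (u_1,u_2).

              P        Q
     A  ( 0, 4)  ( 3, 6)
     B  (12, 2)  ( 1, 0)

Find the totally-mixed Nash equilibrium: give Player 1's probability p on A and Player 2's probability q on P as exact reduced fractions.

P1 indiff ⇒ q·0+(1-q)·3 = q·12+(1-q)·1 ⇒ q(-12) = (1-q)(-2) ⇒ q = 1/7
P2 indiff ⇒ p·4+(1-p)·2 = p·6+(1-p)·0 ⇒ p(-2) = (1-p)(-2) ⇒ p = 1/2

P1 mixes 1/2 on A; P2 mixes 1/7 on P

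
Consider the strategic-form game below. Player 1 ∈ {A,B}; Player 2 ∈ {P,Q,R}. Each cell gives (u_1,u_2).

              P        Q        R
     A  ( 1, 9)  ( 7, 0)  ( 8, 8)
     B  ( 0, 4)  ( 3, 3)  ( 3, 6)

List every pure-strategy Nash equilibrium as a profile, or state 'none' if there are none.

PSNE = {(A,P)}

(A,P): NE
(A,Q): not NE [P2→P gives 9>0]
(A,R): not NE [P2→P gives 9>8]
(B,P): not NE [P1→A gives 1>0; P2→R gives 6>4]
(B,Q): not NE [P1→A gives 7>3; P2→R gives 6>3]
(B,R): not NE [P1→A gives 8>3]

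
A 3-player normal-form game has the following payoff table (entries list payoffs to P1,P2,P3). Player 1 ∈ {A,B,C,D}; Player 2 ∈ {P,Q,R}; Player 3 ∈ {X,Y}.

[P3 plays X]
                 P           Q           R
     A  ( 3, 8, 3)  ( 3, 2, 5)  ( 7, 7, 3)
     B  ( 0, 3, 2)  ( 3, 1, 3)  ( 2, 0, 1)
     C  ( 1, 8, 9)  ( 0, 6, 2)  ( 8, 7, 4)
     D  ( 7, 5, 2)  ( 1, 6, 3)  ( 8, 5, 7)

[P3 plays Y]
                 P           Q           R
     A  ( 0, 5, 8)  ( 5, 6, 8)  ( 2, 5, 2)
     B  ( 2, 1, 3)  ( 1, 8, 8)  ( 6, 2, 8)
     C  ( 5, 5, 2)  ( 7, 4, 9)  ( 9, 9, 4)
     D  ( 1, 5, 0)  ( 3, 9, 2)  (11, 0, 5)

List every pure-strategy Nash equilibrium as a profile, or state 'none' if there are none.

PSNE: ∅

(A,P,X): not NE [P1→D gives 7>3; P3→Y gives 8>3]
(A,P,Y): not NE [P1→C gives 5>0; P2→Q gives 6>5]
(A,Q,X): not NE [P2→P gives 8>2; P3→Y gives 8>5]
(A,Q,Y): not NE [P1→C gives 7>5]
(A,R,X): not NE [P1→D gives 8>7; P2→P gives 8>7]
(A,R,Y): not NE [P1→D gives 11>2; P2→Q gives 6>5; P3→X gives 3>2]
(B,P,X): not NE [P1→D gives 7>0; P3→Y gives 3>2]
(B,P,Y): not NE [P1→C gives 5>2; P2→Q gives 8>1]
(B,Q,X): not NE [P2→P gives 3>1; P3→Y gives 8>3]
(B,Q,Y): not NE [P1→C gives 7>1]
(B,R,X): not NE [P1→D gives 8>2; P2→P gives 3>0; P3→Y gives 8>1]
(B,R,Y): not NE [P1→D gives 11>6; P2→Q gives 8>2]
(C,P,X): not NE [P1→D gives 7>1]
(C,P,Y): not NE [P2→R gives 9>5; P3→X gives 9>2]
(C,Q,X): not NE [P1→B gives 3>0; P2→P gives 8>6; P3→Y gives 9>2]
(C,Q,Y): not NE [P2→R gives 9>4]
(C,R,X): not NE [P2→P gives 8>7]
(C,R,Y): not NE [P1→D gives 11>9]
(D,P,X): not NE [P2→Q gives 6>5]
(D,P,Y): not NE [P1→C gives 5>1; P2→Q gives 9>5; P3→X gives 2>0]
(D,Q,X): not NE [P1→B gives 3>1]
(D,Q,Y): not NE [P1→C gives 7>3; P3→X gives 3>2]
(D,R,X): not NE [P2→Q gives 6>5]
(D,R,Y): not NE [P2→Q gives 9>0; P3→X gives 7>5]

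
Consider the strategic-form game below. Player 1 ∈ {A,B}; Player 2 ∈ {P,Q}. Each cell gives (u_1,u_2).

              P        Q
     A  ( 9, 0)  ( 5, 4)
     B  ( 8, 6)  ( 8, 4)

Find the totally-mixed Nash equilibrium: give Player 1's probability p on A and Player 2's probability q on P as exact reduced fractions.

P1 indiff ⇒ q·9+(1-q)·5 = q·8+(1-q)·8 ⇒ q(1) = (1-q)(3) ⇒ q = 3/4
P2 indiff ⇒ p·0+(1-p)·6 = p·4+(1-p)·4 ⇒ p(-4) = (1-p)(-2) ⇒ p = 1/3

P1 mixes 1/3 on A; P2 mixes 3/4 on P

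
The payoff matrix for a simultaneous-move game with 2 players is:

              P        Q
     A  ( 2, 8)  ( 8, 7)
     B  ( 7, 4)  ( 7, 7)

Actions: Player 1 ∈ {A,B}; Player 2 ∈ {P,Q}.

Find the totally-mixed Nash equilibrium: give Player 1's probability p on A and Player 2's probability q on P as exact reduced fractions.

P1 indiff ⇒ q·2+(1-q)·8 = q·7+(1-q)·7 ⇒ q(-5) = (1-q)(-1) ⇒ q = 1/6
P2 indiff ⇒ p·8+(1-p)·4 = p·7+(1-p)·7 ⇒ p(1) = (1-p)(3) ⇒ p = 3/4

p=3/4, q=1/6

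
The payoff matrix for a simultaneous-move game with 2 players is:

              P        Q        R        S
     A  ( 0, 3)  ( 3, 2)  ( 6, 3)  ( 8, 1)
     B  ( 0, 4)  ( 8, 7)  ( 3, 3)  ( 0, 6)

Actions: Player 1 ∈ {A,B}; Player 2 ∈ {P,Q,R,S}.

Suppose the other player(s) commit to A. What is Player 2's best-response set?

u_2(P vs A) = 3
u_2(Q vs A) = 2
u_2(R vs A) = 3
u_2(S vs A) = 1
max payoff 3 at {P,R}

argmax u_2 = {P,R}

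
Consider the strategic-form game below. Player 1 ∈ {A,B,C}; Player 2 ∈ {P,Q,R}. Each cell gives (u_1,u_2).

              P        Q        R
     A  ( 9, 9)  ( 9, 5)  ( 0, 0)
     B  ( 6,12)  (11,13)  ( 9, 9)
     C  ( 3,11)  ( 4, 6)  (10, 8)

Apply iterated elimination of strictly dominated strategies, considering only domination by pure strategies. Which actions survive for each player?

Remaining: P1:{A,B} P2:{P,Q}

P2 drop R (P beats it: A:9>0 B:12>9 C:11>8)
P1 drop C (A beats it: P:9>3 Q:9>4)
P1→{A,B} P2→{P,Q}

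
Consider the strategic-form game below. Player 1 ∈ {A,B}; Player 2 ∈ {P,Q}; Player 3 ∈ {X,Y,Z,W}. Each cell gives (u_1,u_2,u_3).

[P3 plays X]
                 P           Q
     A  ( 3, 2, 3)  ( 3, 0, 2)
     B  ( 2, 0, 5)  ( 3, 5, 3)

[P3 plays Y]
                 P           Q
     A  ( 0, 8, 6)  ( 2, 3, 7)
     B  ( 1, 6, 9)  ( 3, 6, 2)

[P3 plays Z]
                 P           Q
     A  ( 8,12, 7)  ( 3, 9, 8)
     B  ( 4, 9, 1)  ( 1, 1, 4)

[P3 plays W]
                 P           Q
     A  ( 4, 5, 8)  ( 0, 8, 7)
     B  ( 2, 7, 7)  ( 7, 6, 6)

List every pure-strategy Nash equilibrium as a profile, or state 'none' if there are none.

Nash profiles: (B,P,Y)

(A,P,X): not NE [P3→W gives 8>3]
(A,P,Y): not NE [P1→B gives 1>0; P3→W gives 8>6]
(A,P,Z): not NE [P3→W gives 8>7]
(A,P,W): not NE [P2→Q gives 8>5]
(A,Q,X): not NE [P2→P gives 2>0; P3→Z gives 8>2]
(A,Q,Y): not NE [P1→B gives 3>2; P2→P gives 8>3; P3→Z gives 8>7]
(A,Q,Z): not NE [P2→P gives 12>9]
(A,Q,W): not NE [P1→B gives 7>0; P3→Z gives 8>7]
(B,P,X): not NE [P1→A gives 3>2; P2→Q gives 5>0; P3→Y gives 9>5]
(B,P,Y): NE
(B,P,Z): not NE [P1→A gives 8>4; P3→Y gives 9>1]
(B,P,W): not NE [P1→A gives 4>2; P3→Y gives 9>7]
(B,Q,X): not NE [P3→W gives 6>3]
(B,Q,Y): not NE [P3→W gives 6>2]
(B,Q,Z): not NE [P1→A gives 3>1; P2→P gives 9>1; P3→W gives 6>4]
(B,Q,W): not NE [P2→P gives 7>6]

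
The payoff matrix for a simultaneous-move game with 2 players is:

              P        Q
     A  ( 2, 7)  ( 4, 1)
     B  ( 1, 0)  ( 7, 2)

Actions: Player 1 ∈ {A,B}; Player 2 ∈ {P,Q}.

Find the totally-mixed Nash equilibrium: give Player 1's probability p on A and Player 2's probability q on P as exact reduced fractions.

P1 indiff ⇒ q·2+(1-q)·4 = q·1+(1-q)·7 ⇒ q(1) = (1-q)(3) ⇒ q = 3/4
P2 indiff ⇒ p·7+(1-p)·0 = p·1+(1-p)·2 ⇒ p(6) = (1-p)(2) ⇒ p = 1/4

p=1/4, q=3/4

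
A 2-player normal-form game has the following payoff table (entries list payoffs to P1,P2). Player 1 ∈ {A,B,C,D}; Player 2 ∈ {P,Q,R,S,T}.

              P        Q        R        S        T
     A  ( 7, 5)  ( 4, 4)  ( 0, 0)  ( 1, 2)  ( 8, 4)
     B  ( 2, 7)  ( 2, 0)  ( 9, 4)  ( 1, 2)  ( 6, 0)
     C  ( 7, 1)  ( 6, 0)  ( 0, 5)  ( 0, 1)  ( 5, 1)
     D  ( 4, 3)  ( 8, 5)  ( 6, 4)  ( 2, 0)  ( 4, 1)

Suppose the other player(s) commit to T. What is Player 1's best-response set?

u_1(A vs T) = 8
u_1(B vs T) = 6
u_1(C vs T) = 5
u_1(D vs T) = 4
max payoff 8 at {A}

P1 best: {A}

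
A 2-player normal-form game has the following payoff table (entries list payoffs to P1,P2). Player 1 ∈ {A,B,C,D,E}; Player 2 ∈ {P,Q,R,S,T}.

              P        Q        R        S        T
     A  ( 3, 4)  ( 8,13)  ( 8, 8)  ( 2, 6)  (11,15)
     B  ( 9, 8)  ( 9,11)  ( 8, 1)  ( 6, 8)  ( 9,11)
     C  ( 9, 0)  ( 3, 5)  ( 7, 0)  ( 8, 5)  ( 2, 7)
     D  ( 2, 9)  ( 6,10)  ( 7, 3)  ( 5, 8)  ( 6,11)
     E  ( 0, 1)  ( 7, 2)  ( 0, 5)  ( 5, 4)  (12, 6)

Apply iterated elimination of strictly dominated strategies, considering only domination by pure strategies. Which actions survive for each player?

P1 drop D (B beats it: P:9>2 Q:9>6 R:8>7 S:6>5 T:9>6)
P2 drop P (Q beats it: A:13>4 B:11>8 C:5>0 E:2>1)
P2 drop R (T beats it: A:15>8 B:11>1 C:7>0 E:6>5)
P2 drop S (T beats it: A:15>6 B:11>8 C:7>5 E:6>4)
P1 drop C (A beats it: Q:8>3 T:11>2)
P1→{A,B,E} P2→{Q,T}

IESDS → P1:{A,B,E} P2:{Q,T}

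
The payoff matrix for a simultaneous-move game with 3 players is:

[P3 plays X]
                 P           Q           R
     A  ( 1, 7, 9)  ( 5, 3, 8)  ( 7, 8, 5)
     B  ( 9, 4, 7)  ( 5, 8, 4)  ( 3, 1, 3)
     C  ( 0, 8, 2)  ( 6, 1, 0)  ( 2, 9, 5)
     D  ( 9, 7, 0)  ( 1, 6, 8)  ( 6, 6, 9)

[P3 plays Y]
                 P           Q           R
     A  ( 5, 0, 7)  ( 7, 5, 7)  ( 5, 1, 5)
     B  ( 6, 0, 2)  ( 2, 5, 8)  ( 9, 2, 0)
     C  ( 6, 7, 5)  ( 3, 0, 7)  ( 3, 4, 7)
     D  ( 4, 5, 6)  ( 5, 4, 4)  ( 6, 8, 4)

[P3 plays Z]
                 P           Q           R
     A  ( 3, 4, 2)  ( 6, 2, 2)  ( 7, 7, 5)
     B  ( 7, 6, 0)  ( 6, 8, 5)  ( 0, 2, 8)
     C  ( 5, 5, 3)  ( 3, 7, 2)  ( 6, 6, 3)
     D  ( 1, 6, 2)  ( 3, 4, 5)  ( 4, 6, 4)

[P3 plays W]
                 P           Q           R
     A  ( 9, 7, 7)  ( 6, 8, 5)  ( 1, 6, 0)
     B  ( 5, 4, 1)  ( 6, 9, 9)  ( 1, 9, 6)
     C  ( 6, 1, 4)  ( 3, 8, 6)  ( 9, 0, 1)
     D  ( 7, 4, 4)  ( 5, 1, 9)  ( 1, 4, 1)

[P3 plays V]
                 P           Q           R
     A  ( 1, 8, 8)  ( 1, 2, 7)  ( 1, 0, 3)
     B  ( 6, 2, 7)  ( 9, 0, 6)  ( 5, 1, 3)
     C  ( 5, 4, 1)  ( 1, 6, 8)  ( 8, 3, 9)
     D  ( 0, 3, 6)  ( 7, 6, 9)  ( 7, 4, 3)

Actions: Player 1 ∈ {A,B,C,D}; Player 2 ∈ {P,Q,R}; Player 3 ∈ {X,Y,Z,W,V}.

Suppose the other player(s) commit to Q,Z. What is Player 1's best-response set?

argmax u_1 = {A,B}

u_1(A vs Q,Z) = 6
u_1(B vs Q,Z) = 6
u_1(C vs Q,Z) = 3
u_1(D vs Q,Z) = 3
max payoff 6 at {A,B}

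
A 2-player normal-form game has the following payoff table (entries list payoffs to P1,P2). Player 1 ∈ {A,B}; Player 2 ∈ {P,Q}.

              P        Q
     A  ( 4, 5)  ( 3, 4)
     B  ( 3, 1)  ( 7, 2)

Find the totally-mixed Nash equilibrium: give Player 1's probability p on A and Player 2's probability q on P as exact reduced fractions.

(p,q) = (1/2, 4/5)

P1 indiff ⇒ q·4+(1-q)·3 = q·3+(1-q)·7 ⇒ q(1) = (1-q)(4) ⇒ q = 4/5
P2 indiff ⇒ p·5+(1-p)·1 = p·4+(1-p)·2 ⇒ p(1) = (1-p)(1) ⇒ p = 1/2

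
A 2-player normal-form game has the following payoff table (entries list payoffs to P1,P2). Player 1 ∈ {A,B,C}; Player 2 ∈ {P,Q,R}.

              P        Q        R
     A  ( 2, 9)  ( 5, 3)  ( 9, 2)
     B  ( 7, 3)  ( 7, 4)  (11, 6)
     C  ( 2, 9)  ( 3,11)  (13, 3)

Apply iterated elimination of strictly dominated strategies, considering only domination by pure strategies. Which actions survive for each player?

P1 drop A (B beats it: P:7>2 Q:7>5 R:11>9)
P2 drop P (Q beats it: B:4>3 C:11>9)
P1→{B,C} P2→{Q,R}

Survivors P1:{B,C} P2:{Q,R}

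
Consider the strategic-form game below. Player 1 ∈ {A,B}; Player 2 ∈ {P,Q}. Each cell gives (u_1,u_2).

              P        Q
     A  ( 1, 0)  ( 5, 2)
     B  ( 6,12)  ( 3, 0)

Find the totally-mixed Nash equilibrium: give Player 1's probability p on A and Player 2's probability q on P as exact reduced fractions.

(p,q) = (6/7, 2/7)

P1 indiff ⇒ q·1+(1-q)·5 = q·6+(1-q)·3 ⇒ q(-5) = (1-q)(-2) ⇒ q = 2/7
P2 indiff ⇒ p·0+(1-p)·12 = p·2+(1-p)·0 ⇒ p(-2) = (1-p)(-12) ⇒ p = 6/7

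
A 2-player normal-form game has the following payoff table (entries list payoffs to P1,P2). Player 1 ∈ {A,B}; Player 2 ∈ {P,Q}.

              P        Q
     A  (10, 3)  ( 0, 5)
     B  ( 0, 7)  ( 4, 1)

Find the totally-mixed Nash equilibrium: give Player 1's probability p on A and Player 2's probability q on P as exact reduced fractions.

P1 indiff ⇒ q·10+(1-q)·0 = q·0+(1-q)·4 ⇒ q(10) = (1-q)(4) ⇒ q = 2/7
P2 indiff ⇒ p·3+(1-p)·7 = p·5+(1-p)·1 ⇒ p(-2) = (1-p)(-6) ⇒ p = 3/4

P1 mixes 3/4 on A; P2 mixes 2/7 on P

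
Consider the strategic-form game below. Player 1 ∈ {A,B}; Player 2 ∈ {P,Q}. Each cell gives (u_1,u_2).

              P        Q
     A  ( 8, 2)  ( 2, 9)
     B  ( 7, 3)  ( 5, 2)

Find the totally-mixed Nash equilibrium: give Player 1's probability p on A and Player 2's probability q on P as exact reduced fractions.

P1 indiff ⇒ q·8+(1-q)·2 = q·7+(1-q)·5 ⇒ q(1) = (1-q)(3) ⇒ q = 3/4
P2 indiff ⇒ p·2+(1-p)·3 = p·9+(1-p)·2 ⇒ p(-7) = (1-p)(-1) ⇒ p = 1/8

P1 mixes 1/8 on A; P2 mixes 3/4 on P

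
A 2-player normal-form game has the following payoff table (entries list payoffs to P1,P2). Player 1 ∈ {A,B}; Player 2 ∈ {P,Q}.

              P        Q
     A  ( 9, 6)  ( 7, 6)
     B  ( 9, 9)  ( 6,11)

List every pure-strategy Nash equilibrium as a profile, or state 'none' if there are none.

Nash profiles: (A,P), (A,Q)

(A,P): NE
(A,Q): NE
(B,P): not NE [P2→Q gives 11>9]
(B,Q): not NE [P1→A gives 7>6]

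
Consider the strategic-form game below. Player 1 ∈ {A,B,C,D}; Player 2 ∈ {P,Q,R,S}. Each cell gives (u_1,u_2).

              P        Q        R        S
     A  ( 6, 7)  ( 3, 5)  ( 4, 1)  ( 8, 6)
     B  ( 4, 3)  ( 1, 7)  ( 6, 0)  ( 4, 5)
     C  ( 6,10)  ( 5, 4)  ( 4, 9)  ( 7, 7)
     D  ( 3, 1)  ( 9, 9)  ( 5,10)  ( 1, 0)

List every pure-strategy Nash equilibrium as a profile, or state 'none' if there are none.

(A,P): NE
(A,Q): not NE [P1→D gives 9>3; P2→P gives 7>5]
(A,R): not NE [P1→B gives 6>4; P2→P gives 7>1]
(A,S): not NE [P2→P gives 7>6]
(B,P): not NE [P1→C gives 6>4; P2→Q gives 7>3]
(B,Q): not NE [P1→D gives 9>1]
(B,R): not NE [P2→Q gives 7>0]
(B,S): not NE [P1→A gives 8>4; P2→Q gives 7>5]
(C,P): NE
(C,Q): not NE [P1→D gives 9>5; P2→P gives 10>4]
(C,R): not NE [P1→B gives 6>4; P2→P gives 10>9]
(C,S): not NE [P1→A gives 8>7; P2→P gives 10>7]
(D,P): not NE [P1→C gives 6>3; P2→R gives 10>1]
(D,Q): not NE [P2→R gives 10>9]
(D,R): not NE [P1→B gives 6>5]
(D,S): not NE [P1→A gives 8>1; P2→R gives 10>0]

PSNE = {(A,P), (C,P)}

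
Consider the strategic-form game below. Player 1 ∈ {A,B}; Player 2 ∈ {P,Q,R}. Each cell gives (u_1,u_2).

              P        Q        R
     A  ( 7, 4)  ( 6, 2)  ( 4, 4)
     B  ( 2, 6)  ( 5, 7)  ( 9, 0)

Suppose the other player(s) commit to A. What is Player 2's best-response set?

P2 best: {P,R}

u_2(P vs A) = 4
u_2(Q vs A) = 2
u_2(R vs A) = 4
max payoff 4 at {P,R}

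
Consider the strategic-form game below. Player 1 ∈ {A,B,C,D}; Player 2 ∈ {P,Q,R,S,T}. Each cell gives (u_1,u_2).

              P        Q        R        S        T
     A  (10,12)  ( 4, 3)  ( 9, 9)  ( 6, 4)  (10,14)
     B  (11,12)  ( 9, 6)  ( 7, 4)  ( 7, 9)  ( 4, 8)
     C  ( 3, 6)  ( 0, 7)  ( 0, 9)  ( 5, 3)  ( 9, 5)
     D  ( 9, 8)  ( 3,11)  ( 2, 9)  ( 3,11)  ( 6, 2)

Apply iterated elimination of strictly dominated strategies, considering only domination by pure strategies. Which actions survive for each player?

P1 drop C (A beats it: P:10>3 Q:4>0 R:9>0 S:6>5 T:10>9)
P1 drop D (A beats it: P:10>9 Q:4>3 R:9>2 S:6>3 T:10>6)
P2 drop Q (P beats it: A:12>3 B:12>6)
P2 drop R (P beats it: A:12>9 B:12>4)
P2 drop S (P beats it: A:12>4 B:12>9)
P1→{A,B} P2→{P,T}

IESDS → P1:{A,B} P2:{P,T}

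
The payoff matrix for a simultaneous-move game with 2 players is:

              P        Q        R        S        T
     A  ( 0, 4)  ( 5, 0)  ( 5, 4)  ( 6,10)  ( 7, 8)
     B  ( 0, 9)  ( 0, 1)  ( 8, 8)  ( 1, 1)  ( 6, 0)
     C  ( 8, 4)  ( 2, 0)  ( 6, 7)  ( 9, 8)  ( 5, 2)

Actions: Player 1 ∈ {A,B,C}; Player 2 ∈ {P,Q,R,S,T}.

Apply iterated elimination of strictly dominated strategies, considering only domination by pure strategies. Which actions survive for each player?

Remaining: P1:{B,C} P2:{P,R,S}

P2 drop Q (P beats it: A:4>0 B:9>1 C:4>0)
P2 drop T (S beats it: A:10>8 B:1>0 C:8>2)
P1 drop A (C beats it: P:8>0 R:6>5 S:9>6)
P1→{B,C} P2→{P,R,S}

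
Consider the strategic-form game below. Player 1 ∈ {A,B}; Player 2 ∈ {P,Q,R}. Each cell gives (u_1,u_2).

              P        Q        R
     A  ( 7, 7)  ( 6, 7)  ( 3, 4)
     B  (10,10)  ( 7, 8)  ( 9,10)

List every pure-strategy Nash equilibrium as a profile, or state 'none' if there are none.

NE set: (B,P), (B,R)

(A,P): not NE [P1→B gives 10>7]
(A,Q): not NE [P1→B gives 7>6]
(A,R): not NE [P1→B gives 9>3; P2→Q gives 7>4]
(B,P): NE
(B,Q): not NE [P2→R gives 10>8]
(B,R): NE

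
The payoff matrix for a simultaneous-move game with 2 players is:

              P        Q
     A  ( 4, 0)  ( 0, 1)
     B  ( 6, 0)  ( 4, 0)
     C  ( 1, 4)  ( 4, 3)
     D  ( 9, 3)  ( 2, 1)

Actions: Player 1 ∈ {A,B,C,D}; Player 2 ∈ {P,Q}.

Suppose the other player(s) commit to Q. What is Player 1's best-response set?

u_1(A vs Q) = 0
u_1(B vs Q) = 4
u_1(C vs Q) = 4
u_1(D vs Q) = 2
max payoff 4 at {B,C}

argmax u_1 = {B,C}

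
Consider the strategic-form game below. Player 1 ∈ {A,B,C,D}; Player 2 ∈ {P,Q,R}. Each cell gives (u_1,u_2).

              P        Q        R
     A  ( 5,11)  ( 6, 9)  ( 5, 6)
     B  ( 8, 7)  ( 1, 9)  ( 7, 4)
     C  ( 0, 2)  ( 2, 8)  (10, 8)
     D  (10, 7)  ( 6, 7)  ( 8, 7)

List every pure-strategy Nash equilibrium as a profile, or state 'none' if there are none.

(A,P): not NE [P1→D gives 10>5]
(A,Q): not NE [P2→P gives 11>9]
(A,R): not NE [P1→C gives 10>5; P2→P gives 11>6]
(B,P): not NE [P1→D gives 10>8; P2→Q gives 9>7]
(B,Q): not NE [P1→D gives 6>1]
(B,R): not NE [P1→C gives 10>7; P2→Q gives 9>4]
(C,P): not NE [P1→D gives 10>0; P2→R gives 8>2]
(C,Q): not NE [P1→D gives 6>2]
(C,R): NE
(D,P): NE
(D,Q): NE
(D,R): not NE [P1→C gives 10>8]

PSNE = {(C,R), (D,P), (D,Q)}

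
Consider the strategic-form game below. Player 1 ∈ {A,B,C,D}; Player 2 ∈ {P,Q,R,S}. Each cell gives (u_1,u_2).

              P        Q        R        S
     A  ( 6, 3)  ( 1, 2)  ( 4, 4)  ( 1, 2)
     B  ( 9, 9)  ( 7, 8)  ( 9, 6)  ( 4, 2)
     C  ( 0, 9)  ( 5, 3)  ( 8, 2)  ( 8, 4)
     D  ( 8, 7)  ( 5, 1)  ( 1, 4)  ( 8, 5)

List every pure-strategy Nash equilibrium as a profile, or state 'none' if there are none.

(A,P): not NE [P1→B gives 9>6; P2→R gives 4>3]
(A,Q): not NE [P1→B gives 7>1; P2→R gives 4>2]
(A,R): not NE [P1→B gives 9>4]
(A,S): not NE [P1→D gives 8>1; P2→R gives 4>2]
(B,P): NE
(B,Q): not NE [P2→P gives 9>8]
(B,R): not NE [P2→P gives 9>6]
(B,S): not NE [P1→D gives 8>4; P2→P gives 9>2]
(C,P): not NE [P1→B gives 9>0]
(C,Q): not NE [P1→B gives 7>5; P2→P gives 9>3]
(C,R): not NE [P1→B gives 9>8; P2→P gives 9>2]
(C,S): not NE [P2→P gives 9>4]
(D,P): not NE [P1→B gives 9>8]
(D,Q): not NE [P1→B gives 7>5; P2→P gives 7>1]
(D,R): not NE [P1→B gives 9>1; P2→P gives 7>4]
(D,S): not NE [P2→P gives 7>5]

Nash profiles: (B,P)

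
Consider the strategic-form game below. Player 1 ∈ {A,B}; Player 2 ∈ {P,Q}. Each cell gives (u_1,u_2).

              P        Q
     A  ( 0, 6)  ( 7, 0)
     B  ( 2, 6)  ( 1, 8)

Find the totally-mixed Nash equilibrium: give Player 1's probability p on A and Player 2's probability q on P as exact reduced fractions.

(p,q) = (1/4, 3/4)

P1 indiff ⇒ q·0+(1-q)·7 = q·2+(1-q)·1 ⇒ q(-2) = (1-q)(-6) ⇒ q = 3/4
P2 indiff ⇒ p·6+(1-p)·6 = p·0+(1-p)·8 ⇒ p(6) = (1-p)(2) ⇒ p = 1/4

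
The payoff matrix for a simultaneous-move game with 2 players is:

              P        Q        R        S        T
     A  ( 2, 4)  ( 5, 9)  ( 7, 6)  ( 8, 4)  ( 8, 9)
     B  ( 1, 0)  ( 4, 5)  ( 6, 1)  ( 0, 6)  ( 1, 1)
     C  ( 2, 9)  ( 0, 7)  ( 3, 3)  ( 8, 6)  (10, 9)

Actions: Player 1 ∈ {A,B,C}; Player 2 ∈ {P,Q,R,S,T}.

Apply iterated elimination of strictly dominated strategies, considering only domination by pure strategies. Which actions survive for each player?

Survivors P1:{A,C} P2:{P,Q,T}

P1 drop B (A beats it: P:2>1 Q:5>4 R:7>6 S:8>0 T:8>1)
P2 drop R (Q beats it: A:9>6 C:7>3)
P2 drop S (Q beats it: A:9>4 C:7>6)
P1→{A,C} P2→{P,Q,T}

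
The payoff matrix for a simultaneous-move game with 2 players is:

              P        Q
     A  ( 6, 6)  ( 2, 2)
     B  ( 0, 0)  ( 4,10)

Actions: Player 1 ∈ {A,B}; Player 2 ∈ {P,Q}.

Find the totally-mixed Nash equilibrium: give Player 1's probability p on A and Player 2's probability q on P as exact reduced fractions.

P1 indiff ⇒ q·6+(1-q)·2 = q·0+(1-q)·4 ⇒ q(6) = (1-q)(2) ⇒ q = 1/4
P2 indiff ⇒ p·6+(1-p)·0 = p·2+(1-p)·10 ⇒ p(4) = (1-p)(10) ⇒ p = 5/7

P1 mixes 5/7 on A; P2 mixes 1/4 on P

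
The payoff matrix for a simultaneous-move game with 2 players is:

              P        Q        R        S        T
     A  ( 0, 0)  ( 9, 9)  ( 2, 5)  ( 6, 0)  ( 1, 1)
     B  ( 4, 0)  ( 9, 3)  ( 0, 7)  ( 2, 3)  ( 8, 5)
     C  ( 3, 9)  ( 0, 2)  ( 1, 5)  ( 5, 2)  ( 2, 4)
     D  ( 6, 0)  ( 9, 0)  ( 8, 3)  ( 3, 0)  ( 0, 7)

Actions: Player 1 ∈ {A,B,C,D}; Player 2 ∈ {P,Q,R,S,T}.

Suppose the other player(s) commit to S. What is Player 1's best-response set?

P1 best: {A}

u_1(A vs S) = 6
u_1(B vs S) = 2
u_1(C vs S) = 5
u_1(D vs S) = 3
max payoff 6 at {A}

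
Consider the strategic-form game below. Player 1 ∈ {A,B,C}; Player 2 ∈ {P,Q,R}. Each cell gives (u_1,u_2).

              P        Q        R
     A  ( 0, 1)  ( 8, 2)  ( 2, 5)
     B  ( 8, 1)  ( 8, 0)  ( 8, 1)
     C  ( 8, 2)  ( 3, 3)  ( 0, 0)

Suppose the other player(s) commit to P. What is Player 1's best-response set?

u_1(A vs P) = 0
u_1(B vs P) = 8
u_1(C vs P) = 8
max payoff 8 at {B,C}

P1 best: {B,C}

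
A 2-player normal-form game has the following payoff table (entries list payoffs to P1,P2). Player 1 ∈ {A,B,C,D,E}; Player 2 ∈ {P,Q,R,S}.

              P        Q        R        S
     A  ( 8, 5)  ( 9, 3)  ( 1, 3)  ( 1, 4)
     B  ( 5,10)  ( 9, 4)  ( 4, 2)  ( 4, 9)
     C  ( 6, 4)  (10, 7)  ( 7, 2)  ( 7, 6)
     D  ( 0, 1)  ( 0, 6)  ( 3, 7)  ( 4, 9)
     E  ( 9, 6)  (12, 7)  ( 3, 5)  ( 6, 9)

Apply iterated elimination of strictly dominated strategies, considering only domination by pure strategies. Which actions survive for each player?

IESDS → P1:{C,E} P2:{Q,S}

P1 drop A (E beats it: P:9>8 Q:12>9 R:3>1 S:6>1)
P1 drop B (C beats it: P:6>5 Q:10>9 R:7>4 S:7>4)
P1 drop D (C beats it: P:6>0 Q:10>0 R:7>3 S:7>4)
P2 drop P (Q beats it: C:7>4 E:7>6)
P2 drop R (Q beats it: C:7>2 E:7>5)
P1→{C,E} P2→{Q,S}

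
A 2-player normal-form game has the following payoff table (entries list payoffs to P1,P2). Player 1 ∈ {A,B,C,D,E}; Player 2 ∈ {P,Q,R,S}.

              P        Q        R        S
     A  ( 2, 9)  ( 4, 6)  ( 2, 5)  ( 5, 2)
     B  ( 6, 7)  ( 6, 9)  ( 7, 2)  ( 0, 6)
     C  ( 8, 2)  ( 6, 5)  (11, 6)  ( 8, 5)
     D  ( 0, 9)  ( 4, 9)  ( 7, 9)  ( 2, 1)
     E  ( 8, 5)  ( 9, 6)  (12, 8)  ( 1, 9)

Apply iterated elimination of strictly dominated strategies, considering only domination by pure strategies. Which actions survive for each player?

P1 drop A (C beats it: P:8>2 Q:6>4 R:11>2 S:8>5)
P1 drop B (E beats it: P:8>6 Q:9>6 R:12>7 S:1>0)
P1 drop D (C beats it: P:8>0 Q:6>4 R:11>7 S:8>2)
P2 drop P (Q beats it: C:5>2 E:6>5)
P2 drop Q (R beats it: C:6>5 E:8>6)
P1→{C,E} P2→{R,S}

Remaining: P1:{C,E} P2:{R,S}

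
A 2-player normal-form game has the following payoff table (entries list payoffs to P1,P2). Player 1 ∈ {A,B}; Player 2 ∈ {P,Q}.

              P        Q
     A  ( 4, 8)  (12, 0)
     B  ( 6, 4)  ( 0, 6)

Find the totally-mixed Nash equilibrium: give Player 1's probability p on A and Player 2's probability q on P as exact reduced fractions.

P1 indiff ⇒ q·4+(1-q)·12 = q·6+(1-q)·0 ⇒ q(-2) = (1-q)(-12) ⇒ q = 6/7
P2 indiff ⇒ p·8+(1-p)·4 = p·0+(1-p)·6 ⇒ p(8) = (1-p)(2) ⇒ p = 1/5

(p,q) = (1/5, 6/7)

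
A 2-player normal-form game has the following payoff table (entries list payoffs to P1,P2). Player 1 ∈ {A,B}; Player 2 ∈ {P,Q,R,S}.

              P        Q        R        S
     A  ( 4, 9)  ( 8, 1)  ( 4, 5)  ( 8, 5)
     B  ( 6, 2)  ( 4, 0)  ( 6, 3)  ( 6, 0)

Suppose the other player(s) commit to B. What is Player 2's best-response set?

u_2(P vs B) = 2
u_2(Q vs B) = 0
u_2(R vs B) = 3
u_2(S vs B) = 0
max payoff 3 at {R}

P2 best: {R}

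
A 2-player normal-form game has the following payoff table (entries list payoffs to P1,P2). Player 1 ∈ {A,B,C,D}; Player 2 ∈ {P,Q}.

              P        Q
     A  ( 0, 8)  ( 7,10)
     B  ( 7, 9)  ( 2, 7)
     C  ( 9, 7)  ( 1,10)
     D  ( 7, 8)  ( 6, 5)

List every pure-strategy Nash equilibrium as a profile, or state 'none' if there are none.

PSNE = {(A,Q)}

(A,P): not NE [P1→C gives 9>0; P2→Q gives 10>8]
(A,Q): NE
(B,P): not NE [P1→C gives 9>7]
(B,Q): not NE [P1→A gives 7>2; P2→P gives 9>7]
(C,P): not NE [P2→Q gives 10>7]
(C,Q): not NE [P1→A gives 7>1]
(D,P): not NE [P1→C gives 9>7]
(D,Q): not NE [P1→A gives 7>6; P2→P gives 8>5]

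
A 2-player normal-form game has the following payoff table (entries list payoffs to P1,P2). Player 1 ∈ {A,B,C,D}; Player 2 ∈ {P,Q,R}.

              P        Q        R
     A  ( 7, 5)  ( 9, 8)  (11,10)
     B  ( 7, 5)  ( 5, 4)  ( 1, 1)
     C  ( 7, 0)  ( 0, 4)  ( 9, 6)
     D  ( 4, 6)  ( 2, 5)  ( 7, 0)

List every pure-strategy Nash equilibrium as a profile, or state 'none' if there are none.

(A,P): not NE [P2→R gives 10>5]
(A,Q): not NE [P2→R gives 10>8]
(A,R): NE
(B,P): NE
(B,Q): not NE [P1→A gives 9>5; P2→P gives 5>4]
(B,R): not NE [P1→A gives 11>1; P2→P gives 5>1]
(C,P): not NE [P2→R gives 6>0]
(C,Q): not NE [P1→A gives 9>0; P2→R gives 6>4]
(C,R): not NE [P1→A gives 11>9]
(D,P): not NE [P1→C gives 7>4]
(D,Q): not NE [P1→A gives 9>2; P2→P gives 6>5]
(D,R): not NE [P1→A gives 11>7; P2→P gives 6>0]

Nash profiles: (A,R), (B,P)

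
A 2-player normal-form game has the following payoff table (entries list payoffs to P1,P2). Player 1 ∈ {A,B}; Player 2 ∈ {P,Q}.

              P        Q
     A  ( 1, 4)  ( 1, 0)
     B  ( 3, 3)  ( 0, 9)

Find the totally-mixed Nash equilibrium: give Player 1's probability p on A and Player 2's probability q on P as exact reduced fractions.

(p,q) = (3/5, 1/3)

P1 indiff ⇒ q·1+(1-q)·1 = q·3+(1-q)·0 ⇒ q(-2) = (1-q)(-1) ⇒ q = 1/3
P2 indiff ⇒ p·4+(1-p)·3 = p·0+(1-p)·9 ⇒ p(4) = (1-p)(6) ⇒ p = 3/5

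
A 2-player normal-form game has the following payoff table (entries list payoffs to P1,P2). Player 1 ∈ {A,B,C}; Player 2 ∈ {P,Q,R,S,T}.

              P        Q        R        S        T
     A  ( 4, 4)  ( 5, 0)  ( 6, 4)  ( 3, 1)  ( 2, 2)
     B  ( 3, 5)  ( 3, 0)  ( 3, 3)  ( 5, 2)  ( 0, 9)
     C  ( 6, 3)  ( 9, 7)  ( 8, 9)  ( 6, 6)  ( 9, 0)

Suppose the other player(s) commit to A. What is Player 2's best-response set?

argmax u_2 = {P,R}

u_2(P vs A) = 4
u_2(Q vs A) = 0
u_2(R vs A) = 4
u_2(S vs A) = 1
u_2(T vs A) = 2
max payoff 4 at {P,R}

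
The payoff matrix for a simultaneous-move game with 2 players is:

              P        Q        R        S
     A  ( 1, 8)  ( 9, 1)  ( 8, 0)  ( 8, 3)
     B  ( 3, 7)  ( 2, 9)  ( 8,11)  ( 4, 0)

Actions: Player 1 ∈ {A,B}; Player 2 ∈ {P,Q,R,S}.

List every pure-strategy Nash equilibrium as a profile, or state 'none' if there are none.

NE set: (B,R)

(A,P): not NE [P1→B gives 3>1]
(A,Q): not NE [P2→P gives 8>1]
(A,R): not NE [P2→P gives 8>0]
(A,S): not NE [P2→P gives 8>3]
(B,P): not NE [P2→R gives 11>7]
(B,Q): not NE [P1→A gives 9>2; P2→R gives 11>9]
(B,R): NE
(B,S): not NE [P1→A gives 8>4; P2→R gives 11>0]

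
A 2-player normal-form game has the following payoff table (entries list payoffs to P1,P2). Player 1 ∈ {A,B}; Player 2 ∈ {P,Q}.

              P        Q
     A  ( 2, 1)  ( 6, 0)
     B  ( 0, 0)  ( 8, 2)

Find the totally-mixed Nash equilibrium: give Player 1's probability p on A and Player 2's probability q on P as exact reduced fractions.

p=2/3, q=1/2

P1 indiff ⇒ q·2+(1-q)·6 = q·0+(1-q)·8 ⇒ q(2) = (1-q)(2) ⇒ q = 1/2
P2 indiff ⇒ p·1+(1-p)·0 = p·0+(1-p)·2 ⇒ p(1) = (1-p)(2) ⇒ p = 2/3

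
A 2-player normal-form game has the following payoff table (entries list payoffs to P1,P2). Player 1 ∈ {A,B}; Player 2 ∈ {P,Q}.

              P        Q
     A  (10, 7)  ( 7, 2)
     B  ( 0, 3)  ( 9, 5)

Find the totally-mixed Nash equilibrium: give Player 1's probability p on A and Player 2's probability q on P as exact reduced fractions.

P1 indiff ⇒ q·10+(1-q)·7 = q·0+(1-q)·9 ⇒ q(10) = (1-q)(2) ⇒ q = 1/6
P2 indiff ⇒ p·7+(1-p)·3 = p·2+(1-p)·5 ⇒ p(5) = (1-p)(2) ⇒ p = 2/7

p=2/7, q=1/6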